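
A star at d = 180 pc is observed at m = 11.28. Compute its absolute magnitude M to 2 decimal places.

M = m − 5 log₁₀(d/10 pc) = 11.28 − 5 log₁₀(180/10)
  = 11.28 − 5 × 1.255 = 11.28 − 6.28 = 5.00.

5.00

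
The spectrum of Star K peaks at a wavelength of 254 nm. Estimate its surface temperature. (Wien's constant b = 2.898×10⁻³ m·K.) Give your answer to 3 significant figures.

1.14×10^4 K

T = b/λ_max = 2.898×10⁻³ / (254×10⁻⁹) = 1.141×10^4 K.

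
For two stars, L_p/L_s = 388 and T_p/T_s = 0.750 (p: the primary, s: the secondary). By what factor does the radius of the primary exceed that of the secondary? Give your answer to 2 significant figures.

35

L ∝ R²T⁴ gives R ∝ √L / T², so
R_p/R_s = √(388) / (0.750)² = 19.70 / 0.5625 = 35.02.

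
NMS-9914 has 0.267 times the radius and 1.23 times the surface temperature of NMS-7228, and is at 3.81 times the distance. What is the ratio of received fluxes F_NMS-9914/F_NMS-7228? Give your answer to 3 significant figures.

L_NMS-9914/L_NMS-7228 = (R_NMS-9914/R_NMS-7228)²(T_NMS-9914/T_NMS-7228)⁴ = (0.267)² × (1.23)⁴ = 0.1632.
F_NMS-9914/F_NMS-7228 = (L_NMS-9914/L_NMS-7228)/(d_NMS-9914/d_NMS-7228)² = 0.1632 / (3.81)² = 0.01124.

0.0112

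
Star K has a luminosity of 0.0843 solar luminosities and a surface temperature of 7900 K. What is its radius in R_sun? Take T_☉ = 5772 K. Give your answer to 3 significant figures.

0.155 R_sun

R/R_☉ = √(L/L_☉) / (T/T_☉)² = √(0.0843) / (1.369)²
       = 0.2903 / 1.873 = 0.1550.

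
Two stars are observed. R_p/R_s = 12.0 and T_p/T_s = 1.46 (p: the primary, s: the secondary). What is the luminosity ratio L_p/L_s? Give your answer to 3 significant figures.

654

From the Stefan–Boltzmann law, L ∝ R²T⁴, so
L_p/L_s = (R_p/R_s)² (T_p/T_s)⁴ = (12.0)² × (1.46)⁴ = 144.0 × 4.544 = 654.3.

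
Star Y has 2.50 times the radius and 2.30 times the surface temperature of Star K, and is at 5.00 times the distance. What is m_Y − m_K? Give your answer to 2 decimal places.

-2.11

L_Y/L_K = (2.50)²(2.30)⁴ = 174.9.
F_Y/F_K = (L_Y/L_K)/(d_Y/d_K)² = 174.9/25.00 = 6.996.
m_Y − m_K = −2.5 log₁₀(6.996) = -2.11.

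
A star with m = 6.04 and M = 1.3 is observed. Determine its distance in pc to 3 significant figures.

88.7 pc

m − M = 5 log₁₀(d/10 pc)
6.04 − (1.3) = 4.74 = 5 log₁₀(d/10)
d = 10 × 10^(4.74/5) = 10 × 10^0.948 = 88.72 pc.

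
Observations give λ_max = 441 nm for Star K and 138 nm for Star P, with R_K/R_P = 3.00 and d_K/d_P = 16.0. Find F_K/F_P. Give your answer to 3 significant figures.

3.37×10^-4

Wien's law: T_K/T_P = λ_P/λ_K = 138/441 = 0.3129.
L_K/L_P = (R_K/R_P)²(T_K/T_P)⁴ = (3.00)²(0.3129)⁴ = 0.08630.
F_K/F_P = (L_K/L_P)/(d_K/d_P)² = 0.08630/(16.0)² = 3.371×10^-4.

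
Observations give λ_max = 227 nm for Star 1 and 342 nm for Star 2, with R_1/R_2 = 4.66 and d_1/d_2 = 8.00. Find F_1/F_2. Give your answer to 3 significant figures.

1.75

Wien's law: T_1/T_2 = λ_2/λ_1 = 342/227 = 1.507.
L_1/L_2 = (R_1/R_2)²(T_1/T_2)⁴ = (4.66)²(1.507)⁴ = 111.9.
F_1/F_2 = (L_1/L_2)/(d_1/d_2)² = 111.9/(8.00)² = 1.748.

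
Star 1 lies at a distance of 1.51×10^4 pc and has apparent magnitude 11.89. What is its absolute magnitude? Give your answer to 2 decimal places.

M = m − 5 log₁₀(d/10 pc) = 11.89 − 5 log₁₀(1.51×10^4/10)
  = 11.89 − 5 × 3.179 = 11.89 − 15.89 = -4.00.

-4.00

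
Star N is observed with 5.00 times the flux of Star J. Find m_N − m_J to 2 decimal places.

-1.75

m_N − m_J = −2.5 log₁₀(F_N/F_J) = −2.5 log₁₀(5.00) = −2.5 × (0.699) = -1.747.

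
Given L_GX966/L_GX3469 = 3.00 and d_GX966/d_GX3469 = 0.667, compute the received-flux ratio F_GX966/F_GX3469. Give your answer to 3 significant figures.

6.74

F = L/(4πd²), so F_GX966/F_GX3469 = (L_GX966/L_GX3469) / (d_GX966/d_GX3469)²
= 3.00 / (0.667)² = 3.00 / 0.4449 = 6.743.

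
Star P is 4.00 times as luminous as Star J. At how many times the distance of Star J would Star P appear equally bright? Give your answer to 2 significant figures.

Equal flux requires L_P/d_P² = L_J/d_J², so d_P/d_J = √(L_P/L_J)
= √(4.00) = 2.000.

2.0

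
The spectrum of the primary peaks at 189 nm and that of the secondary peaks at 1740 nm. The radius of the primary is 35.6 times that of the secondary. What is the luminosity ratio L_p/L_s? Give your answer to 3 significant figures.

Wien's law gives T ∝ 1/λ_max, so T_p/T_s = λ_s/λ_p = 1740/189 = 9.206.
Then L ∝ R²T⁴ gives L_p/L_s = (35.6)² × (9.206)⁴ = 1267 × 7184 = 9.104×10^6.

9.10×10^6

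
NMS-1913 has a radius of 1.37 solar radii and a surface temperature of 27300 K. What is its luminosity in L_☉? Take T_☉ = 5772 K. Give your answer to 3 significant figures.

939 L_☉

L/L_☉ = (R/R_☉)² (T/T_☉)⁴ = (1.37)² × (27300/5772)⁴
       = 1.877 × (4.730)⁴ = 1.877 × 500.4 = 939.3.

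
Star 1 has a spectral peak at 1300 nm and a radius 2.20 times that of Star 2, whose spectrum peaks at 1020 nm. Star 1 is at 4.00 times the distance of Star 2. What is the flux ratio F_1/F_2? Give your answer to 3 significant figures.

Wien's law: T_1/T_2 = λ_2/λ_1 = 1020/1300 = 0.7846.
L_1/L_2 = (R_1/R_2)²(T_1/T_2)⁴ = (2.20)²(0.7846)⁴ = 1.834.
F_1/F_2 = (L_1/L_2)/(d_1/d_2)² = 1.834/(4.00)² = 0.1146.

0.115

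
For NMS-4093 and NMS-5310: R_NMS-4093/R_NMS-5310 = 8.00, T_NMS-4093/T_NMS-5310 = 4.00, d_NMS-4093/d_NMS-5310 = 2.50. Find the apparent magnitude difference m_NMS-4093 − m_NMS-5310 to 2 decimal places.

L_NMS-4093/L_NMS-5310 = (8.00)²(4.00)⁴ = 1.638×10^4.
F_NMS-4093/F_NMS-5310 = (L_NMS-4093/L_NMS-5310)/(d_NMS-4093/d_NMS-5310)² = 1.638×10^4/6.250 = 2621.
m_NMS-4093 − m_NMS-5310 = −2.5 log₁₀(2621) = -8.55.

-8.55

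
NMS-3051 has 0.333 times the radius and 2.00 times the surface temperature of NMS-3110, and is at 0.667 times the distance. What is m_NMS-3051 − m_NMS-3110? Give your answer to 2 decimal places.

L_NMS-3051/L_NMS-3110 = (0.333)²(2.00)⁴ = 1.774.
F_NMS-3051/F_NMS-3110 = (L_NMS-3051/L_NMS-3110)/(d_NMS-3051/d_NMS-3110)² = 1.774/0.4449 = 3.988.
m_NMS-3051 − m_NMS-3110 = −2.5 log₁₀(3.988) = -1.50.

-1.50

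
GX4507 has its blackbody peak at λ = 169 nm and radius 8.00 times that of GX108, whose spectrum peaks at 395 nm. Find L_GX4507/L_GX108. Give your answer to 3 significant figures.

1.91×10^3

Wien's law gives T ∝ 1/λ_max, so T_GX4507/T_GX108 = λ_GX108/λ_GX4507 = 395/169 = 2.337.
Then L ∝ R²T⁴ gives L_GX4507/L_GX108 = (8.00)² × (2.337)⁴ = 64.00 × 29.84 = 1910.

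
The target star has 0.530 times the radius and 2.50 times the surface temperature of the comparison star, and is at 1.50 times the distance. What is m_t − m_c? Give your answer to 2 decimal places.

-1.72

L_t/L_c = (0.530)²(2.50)⁴ = 10.97.
F_t/F_c = (L_t/L_c)/(d_t/d_c)² = 10.97/2.250 = 4.877.
m_t − m_c = −2.5 log₁₀(4.877) = -1.72.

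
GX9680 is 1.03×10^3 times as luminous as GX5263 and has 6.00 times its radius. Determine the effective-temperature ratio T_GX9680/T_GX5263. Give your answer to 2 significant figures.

2.3

L ∝ R²T⁴ gives T ∝ (L/R²)^(1/4), so
T_GX9680/T_GX5263 = (1.03×10^3 / 6.00²)^(1/4) = (28.61)^(1/4) = 2.313.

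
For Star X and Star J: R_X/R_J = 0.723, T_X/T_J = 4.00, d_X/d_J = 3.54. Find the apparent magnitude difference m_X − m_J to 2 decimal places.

L_X/L_J = (0.723)²(4.00)⁴ = 133.8.
F_X/F_J = (L_X/L_J)/(d_X/d_J)² = 133.8/12.53 = 10.68.
m_X − m_J = −2.5 log₁₀(10.68) = -2.57.

-2.57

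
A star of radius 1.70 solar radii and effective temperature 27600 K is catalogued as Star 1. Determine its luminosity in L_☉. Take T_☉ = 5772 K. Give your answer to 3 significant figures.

L/L_☉ = (R/R_☉)² (T/T_☉)⁴ = (1.70)² × (27600/5772)⁴
       = 2.890 × (4.782)⁴ = 2.890 × 522.8 = 1511.

1.51×10^3 L_☉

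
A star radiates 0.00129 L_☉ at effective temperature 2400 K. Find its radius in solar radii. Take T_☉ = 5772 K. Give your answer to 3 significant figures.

0.208 solar radii

R/R_☉ = √(L/L_☉) / (T/T_☉)² = √(0.00129) / (0.4158)²
       = 0.03592 / 0.1729 = 0.2077.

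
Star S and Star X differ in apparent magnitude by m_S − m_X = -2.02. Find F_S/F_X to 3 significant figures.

6.43

F_S/F_X = 10^(−(m_S − m_X)/2.5) = 10^(2.02/2.5) = 10^0.808 = 6.427.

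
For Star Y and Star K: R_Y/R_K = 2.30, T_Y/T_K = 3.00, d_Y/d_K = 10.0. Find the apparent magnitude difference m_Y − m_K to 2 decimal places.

L_Y/L_K = (2.30)²(3.00)⁴ = 428.5.
F_Y/F_K = (L_Y/L_K)/(d_Y/d_K)² = 428.5/100.0 = 4.285.
m_Y − m_K = −2.5 log₁₀(4.285) = -1.58.

-1.58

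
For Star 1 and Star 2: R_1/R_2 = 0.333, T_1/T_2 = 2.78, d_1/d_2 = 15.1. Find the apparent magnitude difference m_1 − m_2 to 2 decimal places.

L_1/L_2 = (0.333)²(2.78)⁴ = 6.623.
F_1/F_2 = (L_1/L_2)/(d_1/d_2)² = 6.623/228.0 = 0.02905.
m_1 − m_2 = −2.5 log₁₀(0.02905) = 3.84.

3.84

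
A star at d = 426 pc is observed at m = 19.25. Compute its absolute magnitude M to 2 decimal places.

11.10

M = m − 5 log₁₀(d/10 pc) = 19.25 − 5 log₁₀(426/10)
  = 19.25 − 5 × 1.629 = 19.25 − 8.15 = 11.10.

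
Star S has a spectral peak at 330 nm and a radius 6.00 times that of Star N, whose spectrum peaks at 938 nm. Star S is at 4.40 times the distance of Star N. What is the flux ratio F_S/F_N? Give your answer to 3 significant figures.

Wien's law: T_S/T_N = λ_N/λ_S = 938/330 = 2.842.
L_S/L_N = (R_S/R_N)²(T_S/T_N)⁴ = (6.00)²(2.842)⁴ = 2350.
F_S/F_N = (L_S/L_N)/(d_S/d_N)² = 2350/(4.40)² = 121.4.

121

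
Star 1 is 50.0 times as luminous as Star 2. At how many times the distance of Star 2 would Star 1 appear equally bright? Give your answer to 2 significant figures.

Equal flux requires L_1/d_1² = L_2/d_2², so d_1/d_2 = √(L_1/L_2)
= √(50.0) = 7.071.

7.1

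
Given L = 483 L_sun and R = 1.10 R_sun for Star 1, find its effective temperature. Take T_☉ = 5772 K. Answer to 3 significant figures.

T/T_☉ = (L/L_☉)^(1/4) / (R/R_☉)^(1/2)
T = 5772 × (483)^(1/4) / √(1.10) = 5772 × 4.688 / 1.049 = 2.580×10^4 K.

2.58×10^4 K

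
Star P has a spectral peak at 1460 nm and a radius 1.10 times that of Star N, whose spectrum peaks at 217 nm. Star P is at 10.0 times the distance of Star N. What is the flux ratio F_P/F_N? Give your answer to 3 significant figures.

5.90×10^-6

Wien's law: T_P/T_N = λ_N/λ_P = 217/1460 = 0.1486.
L_P/L_N = (R_P/R_N)²(T_P/T_N)⁴ = (1.10)²(0.1486)⁴ = 5.905×10^-4.
F_P/F_N = (L_P/L_N)/(d_P/d_N)² = 5.905×10^-4/(10.0)² = 5.905×10^-6.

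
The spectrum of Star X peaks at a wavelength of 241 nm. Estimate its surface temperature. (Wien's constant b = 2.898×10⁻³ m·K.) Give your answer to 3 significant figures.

1.20×10^4 K

T = b/λ_max = 2.898×10⁻³ / (241×10⁻⁹) = 1.202×10^4 K.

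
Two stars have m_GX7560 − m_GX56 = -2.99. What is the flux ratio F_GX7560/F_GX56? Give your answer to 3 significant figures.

F_GX7560/F_GX56 = 10^(−(m_GX7560 − m_GX56)/2.5) = 10^(2.99/2.5) = 10^1.196 = 15.70.

15.7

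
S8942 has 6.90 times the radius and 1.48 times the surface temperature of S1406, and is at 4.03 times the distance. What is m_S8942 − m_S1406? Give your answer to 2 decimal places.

-2.87

L_S8942/L_S1406 = (6.90)²(1.48)⁴ = 228.4.
F_S8942/F_S1406 = (L_S8942/L_S1406)/(d_S8942/d_S1406)² = 228.4/16.24 = 14.06.
m_S8942 − m_S1406 = −2.5 log₁₀(14.06) = -2.87.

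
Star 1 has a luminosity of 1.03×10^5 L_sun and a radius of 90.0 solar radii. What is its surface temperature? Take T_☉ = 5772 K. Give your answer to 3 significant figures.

T/T_☉ = (L/L_☉)^(1/4) / (R/R_☉)^(1/2)
T = 5772 × (1.03×10^5)^(1/4) / √(90.0) = 5772 × 17.91 / 9.487 = 1.090×10^4 K.

1.09×10^4 K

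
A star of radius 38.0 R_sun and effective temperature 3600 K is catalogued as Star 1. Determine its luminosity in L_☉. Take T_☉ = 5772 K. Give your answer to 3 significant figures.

219 L_☉

L/L_☉ = (R/R_☉)² (T/T_☉)⁴ = (38.0)² × (3600/5772)⁴
       = 1444 × (0.6237)⁴ = 1444 × 0.1513 = 218.5.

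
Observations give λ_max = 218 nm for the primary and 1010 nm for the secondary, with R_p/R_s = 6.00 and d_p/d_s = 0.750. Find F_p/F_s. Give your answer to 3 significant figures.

2.95×10^4

Wien's law: T_p/T_s = λ_s/λ_p = 1010/218 = 4.633.
L_p/L_s = (R_p/R_s)²(T_p/T_s)⁴ = (6.00)²(4.633)⁴ = 1.659×10^4.
F_p/F_s = (L_p/L_s)/(d_p/d_s)² = 1.659×10^4/(0.750)² = 2.949×10^4.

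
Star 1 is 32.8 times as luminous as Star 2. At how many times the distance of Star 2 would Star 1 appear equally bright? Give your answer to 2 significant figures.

5.7

Equal flux requires L_1/d_1² = L_2/d_2², so d_1/d_2 = √(L_1/L_2)
= √(32.8) = 5.727.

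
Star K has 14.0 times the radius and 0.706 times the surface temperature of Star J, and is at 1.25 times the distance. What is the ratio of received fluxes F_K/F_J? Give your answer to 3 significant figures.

L_K/L_J = (R_K/R_J)²(T_K/T_J)⁴ = (14.0)² × (0.706)⁴ = 48.69.
F_K/F_J = (L_K/L_J)/(d_K/d_J)² = 48.69 / (1.25)² = 31.16.

31.2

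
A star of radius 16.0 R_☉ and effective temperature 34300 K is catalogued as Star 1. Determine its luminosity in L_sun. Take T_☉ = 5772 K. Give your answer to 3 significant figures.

L/L_☉ = (R/R_☉)² (T/T_☉)⁴ = (16.0)² × (34300/5772)⁴
       = 256.0 × (5.942)⁴ = 256.0 × 1247 = 3.192×10^5.

3.19×10^5 L_sun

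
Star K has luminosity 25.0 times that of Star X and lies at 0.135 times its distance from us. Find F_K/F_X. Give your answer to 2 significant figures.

F = L/(4πd²), so F_K/F_X = (L_K/L_X) / (d_K/d_X)²
= 25.0 / (0.135)² = 25.0 / 0.01823 = 1372.

1.4×10^3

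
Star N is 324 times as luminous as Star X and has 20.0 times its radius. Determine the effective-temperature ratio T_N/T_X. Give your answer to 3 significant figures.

0.949

L ∝ R²T⁴ gives T ∝ (L/R²)^(1/4), so
T_N/T_X = (324 / 20.0²)^(1/4) = (0.8100)^(1/4) = 0.9487.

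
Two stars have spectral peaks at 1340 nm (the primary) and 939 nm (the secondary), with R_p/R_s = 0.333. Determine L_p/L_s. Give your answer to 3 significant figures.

Wien's law gives T ∝ 1/λ_max, so T_p/T_s = λ_s/λ_p = 939/1340 = 0.7007.
Then L ∝ R²T⁴ gives L_p/L_s = (0.333)² × (0.7007)⁴ = 0.1109 × 0.2411 = 0.02674.

0.0267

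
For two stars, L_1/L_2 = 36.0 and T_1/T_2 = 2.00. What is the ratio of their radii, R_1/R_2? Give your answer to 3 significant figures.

1.50

L ∝ R²T⁴ gives R ∝ √L / T², so
R_1/R_2 = √(36.0) / (2.00)² = 6.000 / 4.000 = 1.500.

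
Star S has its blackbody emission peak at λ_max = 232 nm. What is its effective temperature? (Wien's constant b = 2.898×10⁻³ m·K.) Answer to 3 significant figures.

1.25×10^4 K

T = b/λ_max = 2.898×10⁻³ / (232×10⁻⁹) = 1.249×10^4 K.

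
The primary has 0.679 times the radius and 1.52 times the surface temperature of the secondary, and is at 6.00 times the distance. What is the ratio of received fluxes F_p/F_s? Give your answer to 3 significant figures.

L_p/L_s = (R_p/R_s)²(T_p/T_s)⁴ = (0.679)² × (1.52)⁴ = 2.461.
F_p/F_s = (L_p/L_s)/(d_p/d_s)² = 2.461 / (6.00)² = 0.06836.

0.0684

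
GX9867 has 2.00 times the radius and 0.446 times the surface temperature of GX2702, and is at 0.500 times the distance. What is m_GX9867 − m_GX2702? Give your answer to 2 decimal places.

0.50

L_GX9867/L_GX2702 = (2.00)²(0.446)⁴ = 0.1583.
F_GX9867/F_GX2702 = (L_GX9867/L_GX2702)/(d_GX9867/d_GX2702)² = 0.1583/0.2500 = 0.6331.
m_GX9867 − m_GX2702 = −2.5 log₁₀(0.6331) = 0.50.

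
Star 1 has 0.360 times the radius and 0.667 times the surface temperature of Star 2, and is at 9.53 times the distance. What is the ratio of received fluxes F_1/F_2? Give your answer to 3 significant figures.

2.82×10^-4

L_1/L_2 = (R_1/R_2)²(T_1/T_2)⁴ = (0.360)² × (0.667)⁴ = 0.02565.
F_1/F_2 = (L_1/L_2)/(d_1/d_2)² = 0.02565 / (9.53)² = 2.824×10^-4.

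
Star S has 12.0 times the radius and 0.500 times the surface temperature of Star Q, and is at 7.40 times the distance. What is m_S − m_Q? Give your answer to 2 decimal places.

1.96

L_S/L_Q = (12.0)²(0.500)⁴ = 9.000.
F_S/F_Q = (L_S/L_Q)/(d_S/d_Q)² = 9.000/54.76 = 0.1644.
m_S − m_Q = −2.5 log₁₀(0.1644) = 1.96.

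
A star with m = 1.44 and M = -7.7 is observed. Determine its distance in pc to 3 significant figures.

673 pc

m − M = 5 log₁₀(d/10 pc)
1.44 − (-7.7) = 9.14 = 5 log₁₀(d/10)
d = 10 × 10^(9.14/5) = 10 × 10^1.828 = 673.0 pc.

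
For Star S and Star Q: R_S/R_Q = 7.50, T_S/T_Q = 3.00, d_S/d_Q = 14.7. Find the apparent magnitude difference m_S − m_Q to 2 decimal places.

-3.31

L_S/L_Q = (7.50)²(3.00)⁴ = 4556.
F_S/F_Q = (L_S/L_Q)/(d_S/d_Q)² = 4556/216.1 = 21.08.
m_S − m_Q = −2.5 log₁₀(21.08) = -3.31.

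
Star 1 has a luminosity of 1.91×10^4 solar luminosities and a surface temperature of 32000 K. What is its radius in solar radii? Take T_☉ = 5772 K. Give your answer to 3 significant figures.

R/R_☉ = √(L/L_☉) / (T/T_☉)² = √(1.91×10^4) / (5.544)²
       = 138.2 / 30.74 = 4.496.

4.50 solar radii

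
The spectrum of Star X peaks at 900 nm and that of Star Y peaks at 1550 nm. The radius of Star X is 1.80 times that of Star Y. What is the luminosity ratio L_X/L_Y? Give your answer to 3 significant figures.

28.5

Wien's law gives T ∝ 1/λ_max, so T_X/T_Y = λ_Y/λ_X = 1550/900 = 1.722.
Then L ∝ R²T⁴ gives L_X/L_Y = (1.80)² × (1.722)⁴ = 3.240 × 8.797 = 28.50.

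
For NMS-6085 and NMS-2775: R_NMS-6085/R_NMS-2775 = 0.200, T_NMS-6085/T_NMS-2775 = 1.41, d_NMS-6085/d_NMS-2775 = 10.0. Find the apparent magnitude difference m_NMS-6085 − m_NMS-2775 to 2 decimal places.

7.00

L_NMS-6085/L_NMS-2775 = (0.200)²(1.41)⁴ = 0.1581.
F_NMS-6085/F_NMS-2775 = (L_NMS-6085/L_NMS-2775)/(d_NMS-6085/d_NMS-2775)² = 0.1581/100.0 = 0.001581.
m_NMS-6085 − m_NMS-2775 = −2.5 log₁₀(0.001581) = 7.00.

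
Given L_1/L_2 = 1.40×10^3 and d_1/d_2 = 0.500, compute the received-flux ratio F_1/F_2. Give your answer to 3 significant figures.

F = L/(4πd²), so F_1/F_2 = (L_1/L_2) / (d_1/d_2)²
= 1.40×10^3 / (0.500)² = 1.40×10^3 / 0.2500 = 5600.

5.60×10^3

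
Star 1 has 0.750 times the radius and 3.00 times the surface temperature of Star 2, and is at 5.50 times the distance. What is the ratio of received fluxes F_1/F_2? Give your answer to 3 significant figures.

L_1/L_2 = (R_1/R_2)²(T_1/T_2)⁴ = (0.750)² × (3.00)⁴ = 45.56.
F_1/F_2 = (L_1/L_2)/(d_1/d_2)² = 45.56 / (5.50)² = 1.506.

1.51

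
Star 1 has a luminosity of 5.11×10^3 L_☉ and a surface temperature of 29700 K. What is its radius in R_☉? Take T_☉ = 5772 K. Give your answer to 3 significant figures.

R/R_☉ = √(L/L_☉) / (T/T_☉)² = √(5.11×10^3) / (5.146)²
       = 71.48 / 26.48 = 2.700.

2.70 R_☉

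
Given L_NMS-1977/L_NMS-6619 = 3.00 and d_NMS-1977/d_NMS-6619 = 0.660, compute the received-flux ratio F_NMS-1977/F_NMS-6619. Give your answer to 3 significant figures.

F = L/(4πd²), so F_NMS-1977/F_NMS-6619 = (L_NMS-1977/L_NMS-6619) / (d_NMS-1977/d_NMS-6619)²
= 3.00 / (0.660)² = 3.00 / 0.4356 = 6.887.

6.89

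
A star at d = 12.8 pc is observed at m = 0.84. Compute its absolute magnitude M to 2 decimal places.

M = m − 5 log₁₀(d/10 pc) = 0.84 − 5 log₁₀(12.8/10)
  = 0.84 − 5 × 0.107 = 0.84 − 0.54 = 0.30.

0.30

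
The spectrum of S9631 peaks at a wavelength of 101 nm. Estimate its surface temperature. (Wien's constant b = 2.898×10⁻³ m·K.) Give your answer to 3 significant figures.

2.87×10^4 K

T = b/λ_max = 2.898×10⁻³ / (101×10⁻⁹) = 2.869×10^4 K.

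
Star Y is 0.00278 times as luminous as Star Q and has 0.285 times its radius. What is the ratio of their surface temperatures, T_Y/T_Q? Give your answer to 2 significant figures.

L ∝ R²T⁴ gives T ∝ (L/R²)^(1/4), so
T_Y/T_Q = (0.00278 / 0.285²)^(1/4) = (0.03423)^(1/4) = 0.4301.

0.43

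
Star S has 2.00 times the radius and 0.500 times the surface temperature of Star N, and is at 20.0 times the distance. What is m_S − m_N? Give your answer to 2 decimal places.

8.01

L_S/L_N = (2.00)²(0.500)⁴ = 0.2500.
F_S/F_N = (L_S/L_N)/(d_S/d_N)² = 0.2500/400.0 = 6.250×10^-4.
m_S − m_N = −2.5 log₁₀(6.250×10^-4) = 8.01.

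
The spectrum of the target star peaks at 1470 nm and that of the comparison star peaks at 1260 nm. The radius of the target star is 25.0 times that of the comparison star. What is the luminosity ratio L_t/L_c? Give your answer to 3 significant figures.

Wien's law gives T ∝ 1/λ_max, so T_t/T_c = λ_c/λ_t = 1260/1470 = 0.8571.
Then L ∝ R²T⁴ gives L_t/L_c = (25.0)² × (0.8571)⁴ = 625.0 × 0.5398 = 337.4.

337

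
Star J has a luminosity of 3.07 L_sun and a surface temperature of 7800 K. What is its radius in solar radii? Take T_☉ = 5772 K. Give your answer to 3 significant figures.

0.959 solar radii

R/R_☉ = √(L/L_☉) / (T/T_☉)² = √(3.07) / (1.351)²
       = 1.752 / 1.826 = 0.9595.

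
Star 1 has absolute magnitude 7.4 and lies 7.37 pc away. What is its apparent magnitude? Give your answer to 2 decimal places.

m = M + 5 log₁₀(d/10 pc) = 7.4 + 5 log₁₀(7.37/10)
  = 7.4 + 5 × -0.133 = 7.4 + -0.66 = 6.74.

6.74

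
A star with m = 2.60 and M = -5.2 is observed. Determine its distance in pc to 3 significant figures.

m − M = 5 log₁₀(d/10 pc)
2.60 − (-5.2) = 7.80 = 5 log₁₀(d/10)
d = 10 × 10^(7.80/5) = 10 × 10^1.560 = 363.1 pc.

363 pc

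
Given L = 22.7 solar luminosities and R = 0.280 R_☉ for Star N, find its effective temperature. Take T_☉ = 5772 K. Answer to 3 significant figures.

T/T_☉ = (L/L_☉)^(1/4) / (R/R_☉)^(1/2)
T = 5772 × (22.7)^(1/4) / √(0.280) = 5772 × 2.183 / 0.5292 = 2.381×10^4 K.

2.38×10^4 K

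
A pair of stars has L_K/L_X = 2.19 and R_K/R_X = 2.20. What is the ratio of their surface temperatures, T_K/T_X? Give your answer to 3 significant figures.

L ∝ R²T⁴ gives T ∝ (L/R²)^(1/4), so
T_K/T_X = (2.19 / 2.20²)^(1/4) = (0.4525)^(1/4) = 0.8202.

0.820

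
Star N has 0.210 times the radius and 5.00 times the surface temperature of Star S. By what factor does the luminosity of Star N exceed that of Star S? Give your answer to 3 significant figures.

From the Stefan–Boltzmann law, L ∝ R²T⁴, so
L_N/L_S = (R_N/R_S)² (T_N/T_S)⁴ = (0.210)² × (5.00)⁴ = 0.04410 × 625.0 = 27.56.

27.6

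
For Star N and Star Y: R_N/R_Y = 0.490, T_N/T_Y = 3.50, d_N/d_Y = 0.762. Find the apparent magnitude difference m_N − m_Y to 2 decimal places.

L_N/L_Y = (0.490)²(3.50)⁴ = 36.03.
F_N/F_Y = (L_N/L_Y)/(d_N/d_Y)² = 36.03/0.5806 = 62.05.
m_N − m_Y = −2.5 log₁₀(62.05) = -4.48.

-4.48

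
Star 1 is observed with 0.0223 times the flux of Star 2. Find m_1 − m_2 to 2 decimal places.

m_1 − m_2 = −2.5 log₁₀(F_1/F_2) = −2.5 log₁₀(0.0223) = −2.5 × (-1.652) = 4.129.

4.13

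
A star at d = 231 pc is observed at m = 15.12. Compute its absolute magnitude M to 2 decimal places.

M = m − 5 log₁₀(d/10 pc) = 15.12 − 5 log₁₀(231/10)
  = 15.12 − 5 × 1.364 = 15.12 − 6.82 = 8.30.

8.30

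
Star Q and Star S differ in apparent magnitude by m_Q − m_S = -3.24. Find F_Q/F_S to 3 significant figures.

19.8

F_Q/F_S = 10^(−(m_Q − m_S)/2.5) = 10^(3.24/2.5) = 10^1.296 = 19.77.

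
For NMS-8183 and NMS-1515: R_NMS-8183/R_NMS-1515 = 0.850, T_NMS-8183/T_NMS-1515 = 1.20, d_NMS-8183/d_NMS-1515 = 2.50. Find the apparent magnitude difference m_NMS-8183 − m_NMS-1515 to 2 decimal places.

L_NMS-8183/L_NMS-1515 = (0.850)²(1.20)⁴ = 1.498.
F_NMS-8183/F_NMS-1515 = (L_NMS-8183/L_NMS-1515)/(d_NMS-8183/d_NMS-1515)² = 1.498/6.250 = 0.2397.
m_NMS-8183 − m_NMS-1515 = −2.5 log₁₀(0.2397) = 1.55.

1.55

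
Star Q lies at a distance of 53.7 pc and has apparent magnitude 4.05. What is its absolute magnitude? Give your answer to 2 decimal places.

0.40

M = m − 5 log₁₀(d/10 pc) = 4.05 − 5 log₁₀(53.7/10)
  = 4.05 − 5 × 0.730 = 4.05 − 3.65 = 0.40.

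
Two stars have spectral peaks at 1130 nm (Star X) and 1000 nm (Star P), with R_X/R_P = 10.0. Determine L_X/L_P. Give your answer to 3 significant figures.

61.3

Wien's law gives T ∝ 1/λ_max, so T_X/T_P = λ_P/λ_X = 1000/1130 = 0.8850.
Then L ∝ R²T⁴ gives L_X/L_P = (10.0)² × (0.8850)⁴ = 100.0 × 0.6133 = 61.33.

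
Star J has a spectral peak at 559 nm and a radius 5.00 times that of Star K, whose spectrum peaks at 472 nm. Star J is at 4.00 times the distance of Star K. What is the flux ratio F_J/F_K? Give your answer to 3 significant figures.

Wien's law: T_J/T_K = λ_K/λ_J = 472/559 = 0.8444.
L_J/L_K = (R_J/R_K)²(T_J/T_K)⁴ = (5.00)²(0.8444)⁴ = 12.71.
F_J/F_K = (L_J/L_K)/(d_J/d_K)² = 12.71/(4.00)² = 0.7942.

0.794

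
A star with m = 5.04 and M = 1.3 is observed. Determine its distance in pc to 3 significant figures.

m − M = 5 log₁₀(d/10 pc)
5.04 − (1.3) = 3.74 = 5 log₁₀(d/10)
d = 10 × 10^(3.74/5) = 10 × 10^0.748 = 55.98 pc.

56.0 pc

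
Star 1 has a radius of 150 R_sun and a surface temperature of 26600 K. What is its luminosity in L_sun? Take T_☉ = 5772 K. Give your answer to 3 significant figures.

1.01×10^7 L_sun

L/L_☉ = (R/R_☉)² (T/T_☉)⁴ = (150)² × (26600/5772)⁴
       = 2.250×10^4 × (4.608)⁴ = 2.250×10^4 × 451.0 = 1.015×10^7.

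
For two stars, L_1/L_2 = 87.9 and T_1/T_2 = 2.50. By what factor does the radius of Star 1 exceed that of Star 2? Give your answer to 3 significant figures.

1.50

L ∝ R²T⁴ gives R ∝ √L / T², so
R_1/R_2 = √(87.9) / (2.50)² = 9.375 / 6.250 = 1.500.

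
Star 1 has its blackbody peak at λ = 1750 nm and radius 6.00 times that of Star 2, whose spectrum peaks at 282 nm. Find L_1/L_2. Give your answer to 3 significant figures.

Wien's law gives T ∝ 1/λ_max, so T_1/T_2 = λ_2/λ_1 = 282/1750 = 0.1611.
Then L ∝ R²T⁴ gives L_1/L_2 = (6.00)² × (0.1611)⁴ = 36.00 × 6.743×10^-4 = 0.02427.

0.0243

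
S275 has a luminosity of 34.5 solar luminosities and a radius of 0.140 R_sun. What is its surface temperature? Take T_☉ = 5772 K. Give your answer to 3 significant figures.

T/T_☉ = (L/L_☉)^(1/4) / (R/R_☉)^(1/2)
T = 5772 × (34.5)^(1/4) / √(0.140) = 5772 × 2.424 / 0.3742 = 3.739×10^4 K.

3.74×10^4 K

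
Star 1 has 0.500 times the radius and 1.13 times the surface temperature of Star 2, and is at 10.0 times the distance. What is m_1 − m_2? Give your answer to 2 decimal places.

5.97

L_1/L_2 = (0.500)²(1.13)⁴ = 0.4076.
F_1/F_2 = (L_1/L_2)/(d_1/d_2)² = 0.4076/100.0 = 0.004076.
m_1 − m_2 = −2.5 log₁₀(0.004076) = 5.97.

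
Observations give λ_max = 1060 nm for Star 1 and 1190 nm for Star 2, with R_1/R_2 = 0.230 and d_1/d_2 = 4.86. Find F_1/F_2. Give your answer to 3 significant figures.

Wien's law: T_1/T_2 = λ_2/λ_1 = 1190/1060 = 1.123.
L_1/L_2 = (R_1/R_2)²(T_1/T_2)⁴ = (0.230)²(1.123)⁴ = 0.08403.
F_1/F_2 = (L_1/L_2)/(d_1/d_2)² = 0.08403/(4.86)² = 0.003558.

0.00356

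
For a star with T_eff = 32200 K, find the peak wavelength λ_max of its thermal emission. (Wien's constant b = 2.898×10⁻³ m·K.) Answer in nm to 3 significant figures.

90.0 nm

λ_max = b/T = 2.898×10⁻³ / 32200 = 9.00×10^-8 m = 90.00 nm.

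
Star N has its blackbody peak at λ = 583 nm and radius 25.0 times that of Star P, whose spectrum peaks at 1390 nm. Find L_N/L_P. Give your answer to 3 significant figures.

Wien's law gives T ∝ 1/λ_max, so T_N/T_P = λ_P/λ_N = 1390/583 = 2.384.
Then L ∝ R²T⁴ gives L_N/L_P = (25.0)² × (2.384)⁴ = 625.0 × 32.31 = 2.020×10^4.

2.02×10^4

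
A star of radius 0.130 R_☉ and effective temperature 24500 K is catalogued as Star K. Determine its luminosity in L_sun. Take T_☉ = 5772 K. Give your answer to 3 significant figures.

5.49 L_sun

L/L_☉ = (R/R_☉)² (T/T_☉)⁴ = (0.130)² × (24500/5772)⁴
       = 0.01690 × (4.245)⁴ = 0.01690 × 324.6 = 5.486.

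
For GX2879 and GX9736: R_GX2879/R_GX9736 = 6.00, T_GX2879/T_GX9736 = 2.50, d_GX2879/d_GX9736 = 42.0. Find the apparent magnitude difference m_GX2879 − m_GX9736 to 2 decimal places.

L_GX2879/L_GX9736 = (6.00)²(2.50)⁴ = 1406.
F_GX2879/F_GX9736 = (L_GX2879/L_GX9736)/(d_GX2879/d_GX9736)² = 1406/1764 = 0.7972.
m_GX2879 − m_GX9736 = −2.5 log₁₀(0.7972) = 0.25.

0.25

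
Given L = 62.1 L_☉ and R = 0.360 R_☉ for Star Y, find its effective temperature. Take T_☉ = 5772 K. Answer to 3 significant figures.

2.70×10^4 K

T/T_☉ = (L/L_☉)^(1/4) / (R/R_☉)^(1/2)
T = 5772 × (62.1)^(1/4) / √(0.360) = 5772 × 2.807 / 0.6000 = 2.701×10^4 K.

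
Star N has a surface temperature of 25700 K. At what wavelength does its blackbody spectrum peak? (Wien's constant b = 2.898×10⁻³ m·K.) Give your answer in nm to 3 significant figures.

113 nm

λ_max = b/T = 2.898×10⁻³ / 25700 = 1.13×10^-7 m = 112.8 nm.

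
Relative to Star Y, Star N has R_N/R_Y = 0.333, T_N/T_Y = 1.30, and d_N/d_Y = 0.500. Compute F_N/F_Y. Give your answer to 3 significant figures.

L_N/L_Y = (R_N/R_Y)²(T_N/T_Y)⁴ = (0.333)² × (1.30)⁴ = 0.3167.
F_N/F_Y = (L_N/L_Y)/(d_N/d_Y)² = 0.3167 / (0.500)² = 1.267.

1.27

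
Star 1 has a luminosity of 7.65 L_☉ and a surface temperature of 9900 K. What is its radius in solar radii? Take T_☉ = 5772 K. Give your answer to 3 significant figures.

0.940 solar radii

R/R_☉ = √(L/L_☉) / (T/T_☉)² = √(7.65) / (1.715)²
       = 2.766 / 2.942 = 0.9402.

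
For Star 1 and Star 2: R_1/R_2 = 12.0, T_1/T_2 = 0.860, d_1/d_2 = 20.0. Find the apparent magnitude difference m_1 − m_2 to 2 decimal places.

L_1/L_2 = (12.0)²(0.860)⁴ = 78.77.
F_1/F_2 = (L_1/L_2)/(d_1/d_2)² = 78.77/400.0 = 0.1969.
m_1 − m_2 = −2.5 log₁₀(0.1969) = 1.76.

1.76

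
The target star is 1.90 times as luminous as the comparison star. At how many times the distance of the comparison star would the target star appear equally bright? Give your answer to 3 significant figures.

Equal flux requires L_t/d_t² = L_c/d_c², so d_t/d_c = √(L_t/L_c)
= √(1.90) = 1.378.

1.38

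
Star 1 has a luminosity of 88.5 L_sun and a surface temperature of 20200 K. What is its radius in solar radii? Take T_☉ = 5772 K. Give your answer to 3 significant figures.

R/R_☉ = √(L/L_☉) / (T/T_☉)² = √(88.5) / (3.500)²
       = 9.407 / 12.25 = 0.7681.

0.768 solar radii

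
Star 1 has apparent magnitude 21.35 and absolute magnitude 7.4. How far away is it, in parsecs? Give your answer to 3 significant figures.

6.17×10^3 pc

m − M = 5 log₁₀(d/10 pc)
21.35 − (7.4) = 13.95 = 5 log₁₀(d/10)
d = 10 × 10^(13.95/5) = 10 × 10^2.790 = 6166 pc.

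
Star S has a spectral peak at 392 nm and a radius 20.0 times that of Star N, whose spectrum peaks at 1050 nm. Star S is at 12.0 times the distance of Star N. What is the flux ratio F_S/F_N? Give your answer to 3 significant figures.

Wien's law: T_S/T_N = λ_N/λ_S = 1050/392 = 2.679.
L_S/L_N = (R_S/R_N)²(T_S/T_N)⁴ = (20.0)²(2.679)⁴ = 2.059×10^4.
F_S/F_N = (L_S/L_N)/(d_S/d_N)² = 2.059×10^4/(12.0)² = 143.0.

143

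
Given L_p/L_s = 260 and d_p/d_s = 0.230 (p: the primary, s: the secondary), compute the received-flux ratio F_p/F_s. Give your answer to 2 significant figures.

F = L/(4πd²), so F_p/F_s = (L_p/L_s) / (d_p/d_s)²
= 260 / (0.230)² = 260 / 0.05290 = 4915.

4.9×10^3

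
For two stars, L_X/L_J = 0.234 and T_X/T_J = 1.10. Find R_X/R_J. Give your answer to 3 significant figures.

L ∝ R²T⁴ gives R ∝ √L / T², so
R_X/R_J = √(0.234) / (1.10)² = 0.4837 / 1.210 = 0.3998.

0.400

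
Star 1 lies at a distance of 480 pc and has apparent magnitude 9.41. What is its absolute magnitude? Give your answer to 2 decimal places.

1.00

M = m − 5 log₁₀(d/10 pc) = 9.41 − 5 log₁₀(480/10)
  = 9.41 − 5 × 1.681 = 9.41 − 8.41 = 1.00.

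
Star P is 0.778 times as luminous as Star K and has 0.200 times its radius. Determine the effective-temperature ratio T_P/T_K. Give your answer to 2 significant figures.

L ∝ R²T⁴ gives T ∝ (L/R²)^(1/4), so
T_P/T_K = (0.778 / 0.200²)^(1/4) = (19.45)^(1/4) = 2.100.

2.1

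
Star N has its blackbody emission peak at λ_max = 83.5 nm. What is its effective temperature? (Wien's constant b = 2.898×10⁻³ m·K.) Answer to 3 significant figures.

3.47×10^4 K

T = b/λ_max = 2.898×10⁻³ / (83.5×10⁻⁹) = 3.471×10^4 K.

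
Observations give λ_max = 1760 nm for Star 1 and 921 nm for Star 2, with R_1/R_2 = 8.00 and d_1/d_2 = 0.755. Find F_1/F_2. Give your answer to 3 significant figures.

8.42

Wien's law: T_1/T_2 = λ_2/λ_1 = 921/1760 = 0.5233.
L_1/L_2 = (R_1/R_2)²(T_1/T_2)⁴ = (8.00)²(0.5233)⁴ = 4.799.
F_1/F_2 = (L_1/L_2)/(d_1/d_2)² = 4.799/(0.755)² = 8.419.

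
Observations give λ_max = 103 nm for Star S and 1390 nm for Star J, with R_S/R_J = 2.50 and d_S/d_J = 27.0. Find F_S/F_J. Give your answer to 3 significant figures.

284

Wien's law: T_S/T_J = λ_J/λ_S = 1390/103 = 13.50.
L_S/L_J = (R_S/R_J)²(T_S/T_J)⁴ = (2.50)²(13.50)⁴ = 2.073×10^5.
F_S/F_J = (L_S/L_J)/(d_S/d_J)² = 2.073×10^5/(27.0)² = 284.4.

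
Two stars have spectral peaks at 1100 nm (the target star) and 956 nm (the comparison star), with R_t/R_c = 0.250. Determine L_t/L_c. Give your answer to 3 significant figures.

0.0357

Wien's law gives T ∝ 1/λ_max, so T_t/T_c = λ_c/λ_t = 956/1100 = 0.8691.
Then L ∝ R²T⁴ gives L_t/L_c = (0.250)² × (0.8691)⁴ = 0.06250 × 0.5705 = 0.03566.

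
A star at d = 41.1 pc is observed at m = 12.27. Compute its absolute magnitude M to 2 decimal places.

M = m − 5 log₁₀(d/10 pc) = 12.27 − 5 log₁₀(41.1/10)
  = 12.27 − 5 × 0.614 = 12.27 − 3.07 = 9.20.

9.20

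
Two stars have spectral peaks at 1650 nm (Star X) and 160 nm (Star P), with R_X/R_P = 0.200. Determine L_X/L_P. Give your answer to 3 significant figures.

3.54×10^-6

Wien's law gives T ∝ 1/λ_max, so T_X/T_P = λ_P/λ_X = 160/1650 = 0.09697.
Then L ∝ R²T⁴ gives L_X/L_P = (0.200)² × (0.09697)⁴ = 0.04000 × 8.842×10^-5 = 3.537×10^-6.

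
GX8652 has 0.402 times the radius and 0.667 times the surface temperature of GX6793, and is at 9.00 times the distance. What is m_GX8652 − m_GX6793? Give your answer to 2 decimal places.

L_GX8652/L_GX6793 = (0.402)²(0.667)⁴ = 0.03199.
F_GX8652/F_GX6793 = (L_GX8652/L_GX6793)/(d_GX8652/d_GX6793)² = 0.03199/81.00 = 3.949×10^-4.
m_GX8652 − m_GX6793 = −2.5 log₁₀(3.949×10^-4) = 8.51.

8.51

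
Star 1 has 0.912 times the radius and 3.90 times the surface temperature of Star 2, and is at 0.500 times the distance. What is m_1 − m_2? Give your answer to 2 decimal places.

L_1/L_2 = (0.912)²(3.90)⁴ = 192.4.
F_1/F_2 = (L_1/L_2)/(d_1/d_2)² = 192.4/0.2500 = 769.7.
m_1 − m_2 = −2.5 log₁₀(769.7) = -7.22.

-7.22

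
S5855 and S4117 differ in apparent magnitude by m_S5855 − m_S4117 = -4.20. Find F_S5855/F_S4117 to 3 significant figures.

47.9

F_S5855/F_S4117 = 10^(−(m_S5855 − m_S4117)/2.5) = 10^(4.20/2.5) = 10^1.680 = 47.86.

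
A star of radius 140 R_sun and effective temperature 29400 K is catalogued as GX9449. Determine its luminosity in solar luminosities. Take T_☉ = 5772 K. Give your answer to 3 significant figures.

L/L_☉ = (R/R_☉)² (T/T_☉)⁴ = (140)² × (29400/5772)⁴
       = 1.960×10^4 × (5.094)⁴ = 1.960×10^4 × 673.1 = 1.319×10^7.

1.32×10^7 solar luminosities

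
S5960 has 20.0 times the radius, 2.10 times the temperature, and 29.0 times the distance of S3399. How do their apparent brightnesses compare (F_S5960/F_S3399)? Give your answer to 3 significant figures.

L_S5960/L_S3399 = (R_S5960/R_S3399)²(T_S5960/T_S3399)⁴ = (20.0)² × (2.10)⁴ = 7779.
F_S5960/F_S3399 = (L_S5960/L_S3399)/(d_S5960/d_S3399)² = 7779 / (29.0)² = 9.250.

9.25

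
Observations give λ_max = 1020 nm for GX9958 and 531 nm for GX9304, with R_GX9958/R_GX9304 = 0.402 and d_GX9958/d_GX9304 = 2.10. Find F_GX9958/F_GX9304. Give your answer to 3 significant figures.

0.00269

Wien's law: T_GX9958/T_GX9304 = λ_GX9304/λ_GX9958 = 531/1020 = 0.5206.
L_GX9958/L_GX9304 = (R_GX9958/R_GX9304)²(T_GX9958/T_GX9304)⁴ = (0.402)²(0.5206)⁴ = 0.01187.
F_GX9958/F_GX9304 = (L_GX9958/L_GX9304)/(d_GX9958/d_GX9304)² = 0.01187/(2.10)² = 0.002691.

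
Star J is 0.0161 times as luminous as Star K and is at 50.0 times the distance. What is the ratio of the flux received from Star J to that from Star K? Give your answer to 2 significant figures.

6.4×10^-6

F = L/(4πd²), so F_J/F_K = (L_J/L_K) / (d_J/d_K)²
= 0.0161 / (50.0)² = 0.0161 / 2500 = 6.440×10^-6.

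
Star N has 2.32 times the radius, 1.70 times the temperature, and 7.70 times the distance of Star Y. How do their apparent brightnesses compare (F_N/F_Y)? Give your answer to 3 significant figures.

0.758

L_N/L_Y = (R_N/R_Y)²(T_N/T_Y)⁴ = (2.32)² × (1.70)⁴ = 44.95.
F_N/F_Y = (L_N/L_Y)/(d_N/d_Y)² = 44.95 / (7.70)² = 0.7582.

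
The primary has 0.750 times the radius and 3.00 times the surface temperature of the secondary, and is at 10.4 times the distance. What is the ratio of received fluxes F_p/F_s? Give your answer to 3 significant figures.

0.421

L_p/L_s = (R_p/R_s)²(T_p/T_s)⁴ = (0.750)² × (3.00)⁴ = 45.56.
F_p/F_s = (L_p/L_s)/(d_p/d_s)² = 45.56 / (10.4)² = 0.4213.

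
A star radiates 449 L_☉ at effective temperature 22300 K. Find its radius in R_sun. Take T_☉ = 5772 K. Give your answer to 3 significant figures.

1.42 R_sun

R/R_☉ = √(L/L_☉) / (T/T_☉)² = √(449) / (3.863)²
       = 21.19 / 14.93 = 1.420.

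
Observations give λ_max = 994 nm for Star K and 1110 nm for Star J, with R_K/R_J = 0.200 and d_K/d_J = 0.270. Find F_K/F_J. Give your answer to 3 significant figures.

Wien's law: T_K/T_J = λ_J/λ_K = 1110/994 = 1.117.
L_K/L_J = (R_K/R_J)²(T_K/T_J)⁴ = (0.200)²(1.117)⁴ = 0.06220.
F_K/F_J = (L_K/L_J)/(d_K/d_J)² = 0.06220/(0.270)² = 0.8533.

0.853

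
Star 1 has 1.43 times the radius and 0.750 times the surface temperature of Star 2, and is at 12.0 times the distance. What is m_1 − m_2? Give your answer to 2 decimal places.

5.87

L_1/L_2 = (1.43)²(0.750)⁴ = 0.6470.
F_1/F_2 = (L_1/L_2)/(d_1/d_2)² = 0.6470/144.0 = 0.004493.
m_1 − m_2 = −2.5 log₁₀(0.004493) = 5.87.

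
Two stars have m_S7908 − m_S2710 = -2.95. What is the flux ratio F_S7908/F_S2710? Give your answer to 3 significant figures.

15.1

F_S7908/F_S2710 = 10^(−(m_S7908 − m_S2710)/2.5) = 10^(2.95/2.5) = 10^1.180 = 15.14.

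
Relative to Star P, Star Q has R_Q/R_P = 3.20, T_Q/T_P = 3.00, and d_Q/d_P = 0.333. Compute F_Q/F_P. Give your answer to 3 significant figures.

L_Q/L_P = (R_Q/R_P)²(T_Q/T_P)⁴ = (3.20)² × (3.00)⁴ = 829.4.
F_Q/F_P = (L_Q/L_P)/(d_Q/d_P)² = 829.4 / (0.333)² = 7480.

7.48×10^3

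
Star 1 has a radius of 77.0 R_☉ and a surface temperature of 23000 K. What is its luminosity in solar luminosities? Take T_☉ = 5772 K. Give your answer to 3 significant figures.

1.49×10^6 solar luminosities

L/L_☉ = (R/R_☉)² (T/T_☉)⁴ = (77.0)² × (23000/5772)⁴
       = 5929 × (3.985)⁴ = 5929 × 252.1 = 1.495×10^6.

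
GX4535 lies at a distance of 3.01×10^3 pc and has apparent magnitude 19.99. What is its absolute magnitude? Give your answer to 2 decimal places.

M = m − 5 log₁₀(d/10 pc) = 19.99 − 5 log₁₀(3.01×10^3/10)
  = 19.99 − 5 × 2.479 = 19.99 − 12.39 = 7.60.

7.60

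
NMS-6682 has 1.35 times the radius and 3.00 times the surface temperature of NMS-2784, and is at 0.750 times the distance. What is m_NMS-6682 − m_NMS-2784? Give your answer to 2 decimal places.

-6.05

L_NMS-6682/L_NMS-2784 = (1.35)²(3.00)⁴ = 147.6.
F_NMS-6682/F_NMS-2784 = (L_NMS-6682/L_NMS-2784)/(d_NMS-6682/d_NMS-2784)² = 147.6/0.5625 = 262.4.
m_NMS-6682 − m_NMS-2784 = −2.5 log₁₀(262.4) = -6.05.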